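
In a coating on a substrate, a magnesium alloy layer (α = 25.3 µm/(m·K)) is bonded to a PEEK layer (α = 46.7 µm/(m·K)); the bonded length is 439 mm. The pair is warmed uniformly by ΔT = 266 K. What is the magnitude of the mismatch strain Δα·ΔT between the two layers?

Δα = |25.3 − 46.7|×10⁻⁶/K = 21.4×10⁻⁶/K.
Mismatch strain = Δα·ΔT = 21.4×10⁻⁶ × 266.0 = 5.69×10⁻³.

5.69×10⁻³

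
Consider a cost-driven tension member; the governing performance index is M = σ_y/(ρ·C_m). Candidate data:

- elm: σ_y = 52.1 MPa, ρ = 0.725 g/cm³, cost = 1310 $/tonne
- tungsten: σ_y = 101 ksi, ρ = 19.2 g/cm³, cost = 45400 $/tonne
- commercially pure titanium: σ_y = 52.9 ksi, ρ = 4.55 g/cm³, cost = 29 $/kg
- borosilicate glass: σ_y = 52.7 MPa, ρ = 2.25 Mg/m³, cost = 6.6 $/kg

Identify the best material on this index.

In SI units:
  elm: σ_y = 52.10 MPa, ρ = 725.0 kg/m³, cost = 1.310 $/kg
  tungsten: σ_y = 696.4 MPa, ρ = 19200 kg/m³, cost = 45.40 $/kg
  commercially pure titanium: σ_y = 364.7 MPa, ρ = 4550 kg/m³, cost = 29.00 $/kg
  borosilicate glass: σ_y = 52.70 MPa, ρ = 2250 kg/m³, cost = 6.600 $/kg
  elm: M = 54.9 kN·m per $
  borosilicate glass: M = 3.55 kN·m per $
  commercially pure titanium: M = 2.76 kN·m per $
  tungsten: M = 0.799 kN·m per $
The maximum is for elm.

elm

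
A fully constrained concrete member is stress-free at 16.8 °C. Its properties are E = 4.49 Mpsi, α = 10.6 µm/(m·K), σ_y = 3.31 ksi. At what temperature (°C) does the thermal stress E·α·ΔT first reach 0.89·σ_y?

78.7 °C

E = 4.49 Mpsi = 30.96 GPa.
σ_y = 3.31 ksi = 22.82 MPa.
E·α·ΔT = 20.31 MPa ⇒ ΔT = 20.31 / (30.96×10³ × 10.6×10⁻⁶) = 61.90 K.
T = 16.8 + 61.90 = 78.70 °C.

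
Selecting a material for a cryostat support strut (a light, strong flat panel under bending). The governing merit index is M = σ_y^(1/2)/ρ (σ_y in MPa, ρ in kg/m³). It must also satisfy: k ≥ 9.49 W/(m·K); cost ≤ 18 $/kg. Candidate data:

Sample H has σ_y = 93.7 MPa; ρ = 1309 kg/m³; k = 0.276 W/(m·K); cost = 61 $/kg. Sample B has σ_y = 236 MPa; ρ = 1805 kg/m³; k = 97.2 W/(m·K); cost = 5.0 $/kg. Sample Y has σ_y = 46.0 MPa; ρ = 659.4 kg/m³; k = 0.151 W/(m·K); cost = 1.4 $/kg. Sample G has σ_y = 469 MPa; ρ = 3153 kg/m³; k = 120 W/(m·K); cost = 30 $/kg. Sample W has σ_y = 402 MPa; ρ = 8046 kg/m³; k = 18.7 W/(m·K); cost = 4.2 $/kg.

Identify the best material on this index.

Screen on constraints: k ≥ 9.49 W/(m·K); cost ≤ 18 $/kg. Survivors: sample B, sample W.
Per-candidate index values:
  sample B: M = 8.51×10⁻³
  sample W: M = 2.49×10⁻³
Sample B ranks first.

sample B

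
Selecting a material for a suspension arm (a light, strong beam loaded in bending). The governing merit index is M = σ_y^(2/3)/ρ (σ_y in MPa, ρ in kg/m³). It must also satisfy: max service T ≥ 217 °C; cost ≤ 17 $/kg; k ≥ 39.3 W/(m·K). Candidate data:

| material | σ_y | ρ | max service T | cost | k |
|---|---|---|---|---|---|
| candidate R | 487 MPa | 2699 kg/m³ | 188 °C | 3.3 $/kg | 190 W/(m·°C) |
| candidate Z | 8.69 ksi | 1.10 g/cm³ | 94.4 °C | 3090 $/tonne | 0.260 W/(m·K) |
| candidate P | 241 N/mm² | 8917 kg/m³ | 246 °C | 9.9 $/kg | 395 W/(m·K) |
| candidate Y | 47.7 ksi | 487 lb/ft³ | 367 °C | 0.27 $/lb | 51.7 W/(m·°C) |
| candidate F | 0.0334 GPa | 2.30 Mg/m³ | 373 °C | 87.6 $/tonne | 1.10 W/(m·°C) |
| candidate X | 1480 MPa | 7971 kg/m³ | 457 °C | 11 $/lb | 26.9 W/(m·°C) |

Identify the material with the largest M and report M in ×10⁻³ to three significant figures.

candidate Y, M = 6.11×10⁻³

Screen on constraints: max service T ≥ 217 °C; cost ≤ 17 $/kg; k ≥ 39.3 W/(m·K). Survivors: candidate P, candidate Y.
Normalizing units and computing the index:
  candidate P: σ_y = 241.0 MPa, ρ = 8917 kg/m³
  candidate Y: σ_y = 328.9 MPa, ρ = 7801 kg/m³
  candidate Y: M = 6.11×10⁻³
  candidate P: M = 4.34×10⁻³
Highest index: candidate Y.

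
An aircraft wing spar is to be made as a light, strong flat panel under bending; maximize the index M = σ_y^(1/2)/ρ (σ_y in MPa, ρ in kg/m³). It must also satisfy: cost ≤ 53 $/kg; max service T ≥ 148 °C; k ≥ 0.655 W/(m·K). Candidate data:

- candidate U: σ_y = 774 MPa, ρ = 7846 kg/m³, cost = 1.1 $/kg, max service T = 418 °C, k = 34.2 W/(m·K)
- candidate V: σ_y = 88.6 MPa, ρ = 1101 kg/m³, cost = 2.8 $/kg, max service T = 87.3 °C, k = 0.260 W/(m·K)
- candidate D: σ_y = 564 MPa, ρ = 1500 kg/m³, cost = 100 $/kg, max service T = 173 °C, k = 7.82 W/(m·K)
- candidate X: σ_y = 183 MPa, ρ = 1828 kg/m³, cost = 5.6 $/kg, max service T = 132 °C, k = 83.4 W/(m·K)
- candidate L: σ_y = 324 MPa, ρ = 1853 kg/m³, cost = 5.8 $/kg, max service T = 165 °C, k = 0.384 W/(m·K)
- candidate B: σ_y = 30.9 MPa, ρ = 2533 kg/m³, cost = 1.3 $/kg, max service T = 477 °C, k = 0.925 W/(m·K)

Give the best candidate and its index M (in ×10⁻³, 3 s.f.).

Screen on constraints: cost ≤ 53 $/kg; max service T ≥ 148 °C; k ≥ 0.655 W/(m·K). Survivors: candidate U, candidate B.
Computing M directly (units already consistent):
  candidate U: M = 3.55×10⁻³
  candidate B: M = 2.19×10⁻³
Highest index: candidate U.

candidate U, M = 3.55×10⁻³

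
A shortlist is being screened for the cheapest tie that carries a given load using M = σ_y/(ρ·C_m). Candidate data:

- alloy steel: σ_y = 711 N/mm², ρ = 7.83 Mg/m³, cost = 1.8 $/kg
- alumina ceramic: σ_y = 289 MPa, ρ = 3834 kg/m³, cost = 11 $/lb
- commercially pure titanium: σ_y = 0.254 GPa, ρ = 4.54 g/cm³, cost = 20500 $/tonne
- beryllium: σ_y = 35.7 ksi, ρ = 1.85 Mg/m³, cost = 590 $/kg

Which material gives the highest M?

alloy steel

After converting to SI:
  alloy steel: σ_y = 711.0 MPa, ρ = 7830 kg/m³, cost = 1.800 $/kg
  alumina ceramic: σ_y = 289.0 MPa, ρ = 3834 kg/m³, cost = 24.25 $/kg
  commercially pure titanium: σ_y = 254.0 MPa, ρ = 4540 kg/m³, cost = 20.50 $/kg
  beryllium: σ_y = 246.1 MPa, ρ = 1850 kg/m³, cost = 590.0 $/kg
  alloy steel: M = 50.4 kN·m per $
  alumina ceramic: M = 3.11 kN·m per $
  commercially pure titanium: M = 2.73 kN·m per $
  beryllium: M = 0.226 kN·m per $
Alloy steel has the largest M.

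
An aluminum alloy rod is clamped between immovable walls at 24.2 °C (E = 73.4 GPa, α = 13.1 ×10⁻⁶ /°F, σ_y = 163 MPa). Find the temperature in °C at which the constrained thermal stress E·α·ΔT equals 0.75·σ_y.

94.8 °C

α = 13.1×10⁻⁶/°F × 9/5 = 23.6×10⁻⁶/K.
E·α·ΔT = 122.2 MPa ⇒ ΔT = 122.2 / (73.40×10³ × 23.6×10⁻⁶) = 70.63 K.
T = 24.2 + 70.63 = 94.83 °C.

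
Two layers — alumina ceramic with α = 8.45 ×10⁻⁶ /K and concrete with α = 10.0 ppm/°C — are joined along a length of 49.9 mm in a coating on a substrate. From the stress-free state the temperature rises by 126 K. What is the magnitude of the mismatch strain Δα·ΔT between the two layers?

1.95×10⁻⁴

Δα = |8.45 − 10.0|×10⁻⁶/K = 1.55×10⁻⁶/K.
Mismatch strain = Δα·ΔT = 1.55×10⁻⁶ × 126.0 = 1.95×10⁻⁴.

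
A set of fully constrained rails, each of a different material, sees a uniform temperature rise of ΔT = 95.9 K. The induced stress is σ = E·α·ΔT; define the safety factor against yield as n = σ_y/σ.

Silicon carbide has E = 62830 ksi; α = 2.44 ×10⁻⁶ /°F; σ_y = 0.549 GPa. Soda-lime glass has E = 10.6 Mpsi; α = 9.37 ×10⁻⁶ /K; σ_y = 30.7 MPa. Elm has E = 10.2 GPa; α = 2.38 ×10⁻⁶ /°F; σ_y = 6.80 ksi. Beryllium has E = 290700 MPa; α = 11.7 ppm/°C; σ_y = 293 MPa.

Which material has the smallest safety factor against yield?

soda-lime glass

Converting E to GPa, α to ×10⁻⁶/K, σ_y to MPa, then σ and n for each:
  silicon carbide: E = 433.2, α = 4.39, σ_y = 549.0 → σ = 182 MPa, n = 3.01
  soda-lime glass: E = 73.08, α = 9.37, σ_y = 30.70 → σ = 65.7 MPa, n = 0.467
  elm: E = 10.20, α = 4.28, σ_y = 46.88 → σ = 4.19 MPa, n = 11.2
  beryllium: E = 290.7, α = 11.7, σ_y = 293.0 → σ = 326 MPa, n = 0.898
Soda-lime glass has the lowest safety factor, n = 0.467.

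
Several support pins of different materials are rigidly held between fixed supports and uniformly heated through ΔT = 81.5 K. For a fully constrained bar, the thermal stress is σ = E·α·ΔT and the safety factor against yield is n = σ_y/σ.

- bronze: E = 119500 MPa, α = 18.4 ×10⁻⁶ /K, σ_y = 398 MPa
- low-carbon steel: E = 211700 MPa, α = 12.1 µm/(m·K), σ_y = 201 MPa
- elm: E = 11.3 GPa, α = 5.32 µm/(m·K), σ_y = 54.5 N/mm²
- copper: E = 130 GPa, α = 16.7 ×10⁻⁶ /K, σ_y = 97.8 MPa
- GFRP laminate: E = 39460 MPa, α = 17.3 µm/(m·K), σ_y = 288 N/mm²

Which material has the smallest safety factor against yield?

copper

Converting E to GPa, α to ×10⁻⁶/K, σ_y to MPa, then σ and n for each:
  bronze: E = 119.5, α = 18.4, σ_y = 398.0 → σ = 179 MPa, n = 2.22
  low-carbon steel: E = 211.7, α = 12.1, σ_y = 201.0 → σ = 209 MPa, n = 0.963
  elm: E = 11.30, α = 5.32, σ_y = 54.50 → σ = 4.90 MPa, n = 11.1
  copper: E = 130.0, α = 16.7, σ_y = 97.80 → σ = 177 MPa, n = 0.553
  GFRP laminate: E = 39.46, α = 17.3, σ_y = 288.0 → σ = 55.6 MPa, n = 5.18
Smallest n: copper with n = 0.553.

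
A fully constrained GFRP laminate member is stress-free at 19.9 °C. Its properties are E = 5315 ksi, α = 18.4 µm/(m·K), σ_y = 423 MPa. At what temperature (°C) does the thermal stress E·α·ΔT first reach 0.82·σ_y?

E = 5315 ksi = 36.65 GPa.
E·α·ΔT = 346.9 MPa ⇒ ΔT = 346.9 / (36.65×10³ × 18.4×10⁻⁶) = 514.4 K.
T = 19.9 + 514.4 = 534.3 °C.

534 °C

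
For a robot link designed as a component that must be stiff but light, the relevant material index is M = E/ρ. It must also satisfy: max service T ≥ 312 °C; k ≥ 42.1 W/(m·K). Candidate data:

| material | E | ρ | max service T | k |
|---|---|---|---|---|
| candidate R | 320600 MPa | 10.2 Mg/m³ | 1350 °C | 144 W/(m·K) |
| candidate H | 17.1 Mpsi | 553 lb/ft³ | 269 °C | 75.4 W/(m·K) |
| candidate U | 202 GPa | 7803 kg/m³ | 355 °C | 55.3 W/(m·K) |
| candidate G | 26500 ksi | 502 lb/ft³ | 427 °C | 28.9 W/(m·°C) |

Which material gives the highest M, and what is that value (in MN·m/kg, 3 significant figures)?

Screen on constraints: max service T ≥ 312 °C; k ≥ 42.1 W/(m·K). Survivors: candidate R, candidate U.
Convert each candidate to consistent units, then evaluate M:
  candidate R: E = 320.6 GPa, ρ = 10200 kg/m³
  candidate U: E = 202.0 GPa, ρ = 7803 kg/m³
  candidate R: M = 31.4 MN·m/kg
  candidate U: M = 25.9 MN·m/kg
Highest index: candidate R.

candidate R, M = 31.4 MN·m/kg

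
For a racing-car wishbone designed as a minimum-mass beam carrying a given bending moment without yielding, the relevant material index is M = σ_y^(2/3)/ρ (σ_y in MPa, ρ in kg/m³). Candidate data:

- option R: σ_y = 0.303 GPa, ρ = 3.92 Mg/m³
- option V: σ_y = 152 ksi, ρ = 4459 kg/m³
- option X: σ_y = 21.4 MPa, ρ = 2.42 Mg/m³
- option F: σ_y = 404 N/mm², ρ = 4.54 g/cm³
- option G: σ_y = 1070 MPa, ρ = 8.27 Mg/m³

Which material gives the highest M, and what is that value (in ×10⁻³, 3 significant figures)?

After converting to SI:
  option R: σ_y = 303.0 MPa, ρ = 3920 kg/m³
  option V: σ_y = 1048 MPa, ρ = 4459 kg/m³
  option X: σ_y = 21.40 MPa, ρ = 2420 kg/m³
  option F: σ_y = 404.0 MPa, ρ = 4540 kg/m³
  option G: σ_y = 1070 MPa, ρ = 8270 kg/m³
  option V: M = 23.1×10⁻³
  option G: M = 12.6×10⁻³
  option F: M = 12.0×10⁻³
  option R: M = 11.5×10⁻³
  option X: M = 3.19×10⁻³
The maximum is for option V.

option V, M = 23.1×10⁻³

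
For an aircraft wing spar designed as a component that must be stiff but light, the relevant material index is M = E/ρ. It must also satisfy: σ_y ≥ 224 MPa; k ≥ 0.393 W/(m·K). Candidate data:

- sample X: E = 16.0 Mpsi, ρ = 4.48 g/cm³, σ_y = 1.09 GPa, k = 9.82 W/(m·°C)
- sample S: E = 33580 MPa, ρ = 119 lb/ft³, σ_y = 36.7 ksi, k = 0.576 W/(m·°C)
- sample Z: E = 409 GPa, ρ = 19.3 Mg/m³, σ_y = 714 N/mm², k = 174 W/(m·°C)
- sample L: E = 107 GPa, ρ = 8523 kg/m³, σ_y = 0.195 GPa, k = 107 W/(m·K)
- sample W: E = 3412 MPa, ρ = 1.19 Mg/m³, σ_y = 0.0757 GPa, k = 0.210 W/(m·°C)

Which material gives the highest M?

sample X

Screen on constraints: σ_y ≥ 224 MPa; k ≥ 0.393 W/(m·K). Survivors: sample X, sample S, sample Z.
Putting every candidate on a common basis:
  sample X: E = 110.3 GPa, ρ = 4480 kg/m³
  sample S: E = 33.58 GPa, ρ = 1906 kg/m³
  sample Z: E = 409.0 GPa, ρ = 19300 kg/m³
  sample X: M = 24.6 MN·m/kg
  sample Z: M = 21.2 MN·m/kg
  sample S: M = 17.6 MN·m/kg
Highest index: sample X.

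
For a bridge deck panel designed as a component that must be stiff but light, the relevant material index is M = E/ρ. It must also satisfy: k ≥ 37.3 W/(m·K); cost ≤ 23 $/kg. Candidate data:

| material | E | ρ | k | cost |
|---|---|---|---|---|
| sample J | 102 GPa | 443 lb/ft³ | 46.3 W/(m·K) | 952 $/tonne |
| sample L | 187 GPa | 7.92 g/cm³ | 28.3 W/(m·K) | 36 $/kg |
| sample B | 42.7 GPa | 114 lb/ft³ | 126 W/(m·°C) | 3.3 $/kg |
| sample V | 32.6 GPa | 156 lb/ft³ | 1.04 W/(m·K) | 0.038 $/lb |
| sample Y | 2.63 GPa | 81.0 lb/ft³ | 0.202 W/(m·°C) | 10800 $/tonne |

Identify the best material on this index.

sample B

Screen on constraints: k ≥ 37.3 W/(m·K); cost ≤ 23 $/kg. Survivors: sample J, sample B.
Putting every candidate on a common basis:
  sample J: E = 102.0 GPa, ρ = 7096 kg/m³
  sample B: E = 42.70 GPa, ρ = 1826 kg/m³
  sample B: M = 23.4 MN·m/kg
  sample J: M = 14.4 MN·m/kg
Highest index: sample B.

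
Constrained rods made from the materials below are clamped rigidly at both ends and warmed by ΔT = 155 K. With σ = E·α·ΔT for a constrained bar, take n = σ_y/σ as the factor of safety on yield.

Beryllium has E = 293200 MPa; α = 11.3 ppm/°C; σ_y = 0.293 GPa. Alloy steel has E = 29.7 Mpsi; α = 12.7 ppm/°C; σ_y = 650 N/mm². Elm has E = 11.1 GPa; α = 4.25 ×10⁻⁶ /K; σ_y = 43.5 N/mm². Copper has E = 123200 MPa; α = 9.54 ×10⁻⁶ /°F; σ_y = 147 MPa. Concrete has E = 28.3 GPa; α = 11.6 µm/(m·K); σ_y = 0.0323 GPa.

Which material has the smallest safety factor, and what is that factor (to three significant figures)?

copper, n = 0.448

Converting E to GPa, α to ×10⁻⁶/K, σ_y to MPa, then σ and n for each:
  beryllium: E = 293.2, α = 11.3, σ_y = 293.0 → σ = 514 MPa, n = 0.571
  alloy steel: E = 204.8, α = 12.7, σ_y = 650.0 → σ = 403 MPa, n = 1.61
  elm: E = 11.10, α = 4.25, σ_y = 43.50 → σ = 7.31 MPa, n = 5.95
  copper: E = 123.2, α = 17.2, σ_y = 147.0 → σ = 328 MPa, n = 0.448
  concrete: E = 28.30, α = 11.6, σ_y = 32.30 → σ = 50.9 MPa, n = 0.635
The minimum is copper at n = 0.448.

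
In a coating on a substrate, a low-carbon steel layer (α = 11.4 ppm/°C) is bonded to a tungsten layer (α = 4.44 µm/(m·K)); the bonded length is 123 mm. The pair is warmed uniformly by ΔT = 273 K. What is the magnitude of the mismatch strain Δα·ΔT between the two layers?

1.90×10⁻³

Δα = |11.4 − 4.44|×10⁻⁶/K = 6.96×10⁻⁶/K.
Mismatch strain = Δα·ΔT = 6.96×10⁻⁶ × 273.0 = 1.90×10⁻³.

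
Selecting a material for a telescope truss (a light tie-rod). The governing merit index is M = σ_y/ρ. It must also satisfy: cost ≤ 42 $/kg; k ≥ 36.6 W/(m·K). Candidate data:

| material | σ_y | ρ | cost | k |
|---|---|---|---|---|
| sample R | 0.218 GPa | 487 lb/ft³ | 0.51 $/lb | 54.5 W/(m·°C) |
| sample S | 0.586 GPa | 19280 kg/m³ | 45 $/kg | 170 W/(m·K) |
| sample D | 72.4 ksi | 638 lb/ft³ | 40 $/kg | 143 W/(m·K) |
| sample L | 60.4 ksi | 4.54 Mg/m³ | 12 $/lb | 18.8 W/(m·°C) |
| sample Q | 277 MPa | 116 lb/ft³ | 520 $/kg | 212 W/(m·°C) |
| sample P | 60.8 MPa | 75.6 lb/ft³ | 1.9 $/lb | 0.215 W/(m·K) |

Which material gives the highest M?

Screen on constraints: cost ≤ 42 $/kg; k ≥ 36.6 W/(m·K). Survivors: sample R, sample D.
Putting every candidate on a common basis:
  sample R: σ_y = 218.0 MPa, ρ = 7801 kg/m³
  sample D: σ_y = 499.2 MPa, ρ = 10220 kg/m³
  sample D: M = 48.8 kN·m/kg
  sample R: M = 27.9 kN·m/kg
Sample D has the largest M.

sample D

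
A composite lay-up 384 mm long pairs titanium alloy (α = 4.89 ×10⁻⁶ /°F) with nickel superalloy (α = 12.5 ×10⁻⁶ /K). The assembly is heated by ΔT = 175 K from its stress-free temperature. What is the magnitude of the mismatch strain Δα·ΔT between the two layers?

titanium alloy: α = 4.89×10⁻⁶/°F × 9/5 = 8.80×10⁻⁶/K.
Δα = |8.80 − 12.5|×10⁻⁶/K = 3.70×10⁻⁶/K.
Mismatch strain = Δα·ΔT = 3.70×10⁻⁶ × 175.0 = 6.47×10⁻⁴.

6.47×10⁻⁴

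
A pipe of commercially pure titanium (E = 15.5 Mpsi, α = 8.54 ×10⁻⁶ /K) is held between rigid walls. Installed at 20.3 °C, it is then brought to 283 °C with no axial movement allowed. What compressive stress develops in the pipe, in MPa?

240 MPa

E = 15.5 Mpsi = 106.9 GPa.
ΔT = 262.7 K. Constrained thermal stress σ = E·α·ΔT = 106.9×10³ MPa × 8.54×10⁻⁶ × 262.7 = 240 MPa (compressive).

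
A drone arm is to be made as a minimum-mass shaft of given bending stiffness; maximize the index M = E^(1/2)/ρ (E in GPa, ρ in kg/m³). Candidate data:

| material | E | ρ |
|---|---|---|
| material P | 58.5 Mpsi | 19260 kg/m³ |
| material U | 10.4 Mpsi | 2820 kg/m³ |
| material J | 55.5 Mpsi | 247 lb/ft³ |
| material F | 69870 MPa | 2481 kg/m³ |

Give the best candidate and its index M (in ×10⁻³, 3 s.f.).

material J, M = 4.94×10⁻³

Normalizing units and computing the index:
  material P: E = 403.3 GPa, ρ = 19260 kg/m³
  material U: E = 71.71 GPa, ρ = 2820 kg/m³
  material J: E = 382.7 GPa, ρ = 3957 kg/m³
  material F: E = 69.87 GPa, ρ = 2481 kg/m³
  material J: M = 4.94×10⁻³
  material F: M = 3.37×10⁻³
  material U: M = 3.00×10⁻³
  material P: M = 1.04×10⁻³
Highest index: material J.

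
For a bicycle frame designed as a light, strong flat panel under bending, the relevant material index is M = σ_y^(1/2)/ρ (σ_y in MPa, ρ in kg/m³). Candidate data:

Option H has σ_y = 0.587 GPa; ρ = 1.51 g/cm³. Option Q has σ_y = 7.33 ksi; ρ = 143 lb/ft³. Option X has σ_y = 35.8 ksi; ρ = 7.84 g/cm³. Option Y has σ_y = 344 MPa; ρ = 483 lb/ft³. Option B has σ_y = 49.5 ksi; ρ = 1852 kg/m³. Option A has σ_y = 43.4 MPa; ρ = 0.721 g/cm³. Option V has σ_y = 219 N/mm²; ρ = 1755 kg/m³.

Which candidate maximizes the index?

After converting to SI:
  option H: σ_y = 587.0 MPa, ρ = 1510 kg/m³
  option Q: σ_y = 50.54 MPa, ρ = 2291 kg/m³
  option X: σ_y = 246.8 MPa, ρ = 7840 kg/m³
  option Y: σ_y = 344.0 MPa, ρ = 7737 kg/m³
  option B: σ_y = 341.3 MPa, ρ = 1852 kg/m³
  option A: σ_y = 43.40 MPa, ρ = 721.0 kg/m³
  option V: σ_y = 219.0 MPa, ρ = 1755 kg/m³
  option H: M = 16.0×10⁻³
  option B: M = 9.98×10⁻³
  option A: M = 9.14×10⁻³
  option V: M = 8.43×10⁻³
  option Q: M = 3.10×10⁻³
  option Y: M = 2.40×10⁻³
  option X: M = 2.00×10⁻³
Option H has the largest M.

option H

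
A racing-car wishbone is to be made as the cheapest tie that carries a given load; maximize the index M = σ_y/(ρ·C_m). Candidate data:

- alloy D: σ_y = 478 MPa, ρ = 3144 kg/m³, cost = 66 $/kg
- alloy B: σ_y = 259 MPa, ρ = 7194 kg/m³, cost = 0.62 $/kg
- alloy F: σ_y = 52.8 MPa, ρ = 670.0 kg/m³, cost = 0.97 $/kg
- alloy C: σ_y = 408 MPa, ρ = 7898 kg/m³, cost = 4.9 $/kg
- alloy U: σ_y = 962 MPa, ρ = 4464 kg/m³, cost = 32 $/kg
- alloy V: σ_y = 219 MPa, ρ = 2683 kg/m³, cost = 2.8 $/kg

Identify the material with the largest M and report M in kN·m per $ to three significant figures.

Per-candidate index values:
  alloy F: M = 81.2 kN·m per $
  alloy B: M = 58.1 kN·m per $
  alloy V: M = 29.2 kN·m per $
  alloy C: M = 10.5 kN·m per $
  alloy U: M = 6.73 kN·m per $
  alloy D: M = 2.30 kN·m per $
The maximum is for alloy F.

alloy F, M = 81.2 kN·m per $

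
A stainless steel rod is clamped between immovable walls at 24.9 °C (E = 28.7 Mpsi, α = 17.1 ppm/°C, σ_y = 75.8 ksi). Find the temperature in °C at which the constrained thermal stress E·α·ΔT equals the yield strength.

E = 28.7 Mpsi = 197.9 GPa.
σ_y = 75.8 ksi = 522.6 MPa.
E·α·ΔT = 522.6 MPa ⇒ ΔT = 522.6 / (197.9×10³ × 17.1×10⁻⁶) = 154.5 K.
T = 24.9 + 154.5 = 179.4 °C.

179 °C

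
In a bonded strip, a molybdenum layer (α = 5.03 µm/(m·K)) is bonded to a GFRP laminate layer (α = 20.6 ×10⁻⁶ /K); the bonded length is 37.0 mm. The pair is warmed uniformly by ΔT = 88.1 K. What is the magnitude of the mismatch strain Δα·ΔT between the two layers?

1.37×10⁻³

Δα = |5.03 − 20.6|×10⁻⁶/K = 15.6×10⁻⁶/K.
Mismatch strain = Δα·ΔT = 15.6×10⁻⁶ × 88.1 = 1.37×10⁻³.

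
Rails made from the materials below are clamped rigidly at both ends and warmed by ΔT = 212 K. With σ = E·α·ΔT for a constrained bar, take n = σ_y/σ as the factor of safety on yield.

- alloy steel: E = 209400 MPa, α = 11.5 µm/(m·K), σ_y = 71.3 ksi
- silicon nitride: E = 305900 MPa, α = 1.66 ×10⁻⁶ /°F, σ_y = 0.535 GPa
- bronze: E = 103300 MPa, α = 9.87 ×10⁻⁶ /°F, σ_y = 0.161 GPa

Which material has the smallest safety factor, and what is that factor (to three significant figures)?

bronze, n = 0.414

In consistent units (E in GPa, α in ×10⁻⁶/K, σ_y in MPa):
  alloy steel: E = 209.4, α = 11.5, σ_y = 491.6 → σ = 511 MPa, n = 0.963
  silicon nitride: E = 305.9, α = 2.99, σ_y = 535.0 → σ = 194 MPa, n = 2.76
  bronze: E = 103.3, α = 17.8, σ_y = 161.0 → σ = 389 MPa, n = 0.414
Bronze has the lowest safety factor, n = 0.414.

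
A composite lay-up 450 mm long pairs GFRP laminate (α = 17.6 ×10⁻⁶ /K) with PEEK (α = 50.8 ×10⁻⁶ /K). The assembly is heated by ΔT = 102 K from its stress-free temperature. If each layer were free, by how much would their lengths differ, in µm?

Δα = |17.6 − 50.8|×10⁻⁶/K = 33.2×10⁻⁶/K.
ΔL_mismatch = Δα·L·ΔT = 33.2×10⁻⁶ × 450.0 mm × 102.0 K = 1520 µm.

1520 µm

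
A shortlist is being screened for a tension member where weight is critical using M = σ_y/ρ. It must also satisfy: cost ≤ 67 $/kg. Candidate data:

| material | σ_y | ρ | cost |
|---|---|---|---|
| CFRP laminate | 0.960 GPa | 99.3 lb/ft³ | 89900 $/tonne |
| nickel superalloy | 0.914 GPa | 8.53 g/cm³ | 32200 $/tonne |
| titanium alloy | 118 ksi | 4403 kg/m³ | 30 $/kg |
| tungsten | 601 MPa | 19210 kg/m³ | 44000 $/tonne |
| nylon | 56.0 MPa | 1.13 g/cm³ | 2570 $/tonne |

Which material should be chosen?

Screen on constraints: cost ≤ 67 $/kg. Survivors: nickel superalloy, titanium alloy, tungsten, nylon.
After converting to SI:
  nickel superalloy: σ_y = 914.0 MPa, ρ = 8530 kg/m³
  titanium alloy: σ_y = 813.6 MPa, ρ = 4403 kg/m³
  tungsten: σ_y = 601.0 MPa, ρ = 19210 kg/m³
  nylon: σ_y = 56.00 MPa, ρ = 1130 kg/m³
  titanium alloy: M = 185 kN·m/kg
  nickel superalloy: M = 107 kN·m/kg
  nylon: M = 49.6 kN·m/kg
  tungsten: M = 31.3 kN·m/kg
The maximum is for titanium alloy.

titanium alloy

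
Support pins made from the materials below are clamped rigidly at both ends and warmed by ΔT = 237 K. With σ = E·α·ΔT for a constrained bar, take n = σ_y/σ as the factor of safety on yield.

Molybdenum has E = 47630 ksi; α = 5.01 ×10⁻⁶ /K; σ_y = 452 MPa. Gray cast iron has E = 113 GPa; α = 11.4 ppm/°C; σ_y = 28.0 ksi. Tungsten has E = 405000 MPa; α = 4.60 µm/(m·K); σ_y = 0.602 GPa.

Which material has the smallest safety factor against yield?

Per material, after unit conversion:
  molybdenum: E = 328.4, α = 5.01, σ_y = 452.0 → σ = 390 MPa, n = 1.16
  gray cast iron: E = 113.0, α = 11.4, σ_y = 193.1 → σ = 305 MPa, n = 0.632
  tungsten: E = 405.0, α = 4.60, σ_y = 602.0 → σ = 442 MPa, n = 1.36
The minimum is gray cast iron at n = 0.632.

gray cast iron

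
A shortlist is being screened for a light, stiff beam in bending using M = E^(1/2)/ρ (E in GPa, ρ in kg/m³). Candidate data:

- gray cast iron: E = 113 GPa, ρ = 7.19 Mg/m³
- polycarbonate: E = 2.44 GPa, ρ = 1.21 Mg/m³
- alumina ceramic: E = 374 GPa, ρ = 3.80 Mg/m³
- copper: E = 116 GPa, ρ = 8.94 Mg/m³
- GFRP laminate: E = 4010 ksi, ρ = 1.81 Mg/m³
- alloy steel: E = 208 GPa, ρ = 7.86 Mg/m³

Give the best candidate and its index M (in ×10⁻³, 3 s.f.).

In SI units:
  gray cast iron: E = 113.0 GPa, ρ = 7190 kg/m³
  polycarbonate: E = 2.440 GPa, ρ = 1210 kg/m³
  alumina ceramic: E = 374.0 GPa, ρ = 3800 kg/m³
  copper: E = 116.0 GPa, ρ = 8940 kg/m³
  GFRP laminate: E = 27.65 GPa, ρ = 1810 kg/m³
  alloy steel: E = 208.0 GPa, ρ = 7860 kg/m³
  alumina ceramic: M = 5.09×10⁻³
  GFRP laminate: M = 2.91×10⁻³
  alloy steel: M = 1.83×10⁻³
  gray cast iron: M = 1.48×10⁻³
  polycarbonate: M = 1.29×10⁻³
  copper: M = 1.20×10⁻³
Highest index: alumina ceramic.

alumina ceramic, M = 5.09×10⁻³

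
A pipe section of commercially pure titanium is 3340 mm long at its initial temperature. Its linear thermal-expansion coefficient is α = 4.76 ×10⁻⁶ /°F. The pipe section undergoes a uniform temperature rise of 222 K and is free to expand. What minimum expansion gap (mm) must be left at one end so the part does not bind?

Convert α: 4.76×10⁻⁶/°F × (9/5) = 8.57×10⁻⁶/K.
ΔL = α·L₀·ΔT = 8.57×10⁻⁶ × 3340 mm × 222.0 K = 6.35 mm.

6.35 mm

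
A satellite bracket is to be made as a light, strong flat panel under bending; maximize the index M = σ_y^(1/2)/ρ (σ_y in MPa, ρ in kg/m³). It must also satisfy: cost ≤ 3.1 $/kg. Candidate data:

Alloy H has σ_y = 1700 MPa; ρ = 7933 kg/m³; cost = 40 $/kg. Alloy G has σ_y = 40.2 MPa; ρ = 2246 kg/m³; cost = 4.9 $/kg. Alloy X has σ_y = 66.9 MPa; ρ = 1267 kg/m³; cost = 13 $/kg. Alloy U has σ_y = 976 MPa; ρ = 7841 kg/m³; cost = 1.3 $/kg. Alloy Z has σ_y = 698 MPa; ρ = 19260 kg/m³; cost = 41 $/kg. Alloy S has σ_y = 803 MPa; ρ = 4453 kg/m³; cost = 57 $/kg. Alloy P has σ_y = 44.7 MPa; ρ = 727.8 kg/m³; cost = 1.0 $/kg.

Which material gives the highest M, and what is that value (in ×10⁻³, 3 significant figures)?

Screen on constraints: cost ≤ 3.1 $/kg. Survivors: alloy U, alloy P.
Computing M directly (units already consistent):
  alloy P: M = 9.19×10⁻³
  alloy U: M = 3.98×10⁻³
The maximum is for alloy P.

alloy P, M = 9.19×10⁻³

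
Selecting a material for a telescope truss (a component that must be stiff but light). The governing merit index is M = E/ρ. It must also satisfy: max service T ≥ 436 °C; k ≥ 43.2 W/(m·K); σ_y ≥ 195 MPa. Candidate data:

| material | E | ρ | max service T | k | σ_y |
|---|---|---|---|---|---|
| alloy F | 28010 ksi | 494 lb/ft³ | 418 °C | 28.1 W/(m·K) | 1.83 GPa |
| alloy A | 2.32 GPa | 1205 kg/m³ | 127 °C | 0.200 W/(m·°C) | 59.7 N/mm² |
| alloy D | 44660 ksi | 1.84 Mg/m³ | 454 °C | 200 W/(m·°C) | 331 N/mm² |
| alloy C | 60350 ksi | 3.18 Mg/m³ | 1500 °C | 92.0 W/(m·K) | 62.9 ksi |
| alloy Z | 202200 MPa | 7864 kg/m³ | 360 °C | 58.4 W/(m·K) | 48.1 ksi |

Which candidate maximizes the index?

alloy D

Screen on constraints: max service T ≥ 436 °C; k ≥ 43.2 W/(m·K); σ_y ≥ 195 MPa. Survivors: alloy D, alloy C.
In SI units:
  alloy D: E = 307.9 GPa, ρ = 1840 kg/m³
  alloy C: E = 416.1 GPa, ρ = 3180 kg/m³
  alloy D: M = 167 MN·m/kg
  alloy C: M = 131 MN·m/kg
Highest index: alloy D.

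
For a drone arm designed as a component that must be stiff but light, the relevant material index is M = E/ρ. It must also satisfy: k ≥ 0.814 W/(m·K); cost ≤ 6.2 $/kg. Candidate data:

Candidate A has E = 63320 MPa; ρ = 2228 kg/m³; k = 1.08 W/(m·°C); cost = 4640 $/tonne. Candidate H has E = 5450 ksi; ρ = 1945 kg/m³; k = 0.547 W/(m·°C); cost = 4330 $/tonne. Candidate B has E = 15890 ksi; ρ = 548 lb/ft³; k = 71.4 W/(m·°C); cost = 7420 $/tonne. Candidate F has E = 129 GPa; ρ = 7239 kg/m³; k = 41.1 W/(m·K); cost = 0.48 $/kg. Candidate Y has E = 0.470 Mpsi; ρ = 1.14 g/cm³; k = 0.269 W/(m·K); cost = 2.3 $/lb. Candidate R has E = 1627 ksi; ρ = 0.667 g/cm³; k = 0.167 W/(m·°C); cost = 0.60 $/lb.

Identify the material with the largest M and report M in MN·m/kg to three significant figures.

candidate A, M = 28.4 MN·m/kg

Screen on constraints: k ≥ 0.814 W/(m·K); cost ≤ 6.2 $/kg. Survivors: candidate A, candidate F.
Normalizing units and computing the index:
  candidate A: E = 63.32 GPa, ρ = 2228 kg/m³
  candidate F: E = 129.0 GPa, ρ = 7239 kg/m³
  candidate A: M = 28.4 MN·m/kg
  candidate F: M = 17.8 MN·m/kg
The maximum is for candidate A.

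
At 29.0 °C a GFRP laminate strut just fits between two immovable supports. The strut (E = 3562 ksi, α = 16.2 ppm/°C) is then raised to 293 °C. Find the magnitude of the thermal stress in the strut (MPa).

E = 3562 ksi = 24.56 GPa.
ΔT = 264.0 K. Constrained thermal stress σ = E·α·ΔT = 24.56×10³ MPa × 16.2×10⁻⁶ × 264.0 = 105 MPa (compressive).

105 MPa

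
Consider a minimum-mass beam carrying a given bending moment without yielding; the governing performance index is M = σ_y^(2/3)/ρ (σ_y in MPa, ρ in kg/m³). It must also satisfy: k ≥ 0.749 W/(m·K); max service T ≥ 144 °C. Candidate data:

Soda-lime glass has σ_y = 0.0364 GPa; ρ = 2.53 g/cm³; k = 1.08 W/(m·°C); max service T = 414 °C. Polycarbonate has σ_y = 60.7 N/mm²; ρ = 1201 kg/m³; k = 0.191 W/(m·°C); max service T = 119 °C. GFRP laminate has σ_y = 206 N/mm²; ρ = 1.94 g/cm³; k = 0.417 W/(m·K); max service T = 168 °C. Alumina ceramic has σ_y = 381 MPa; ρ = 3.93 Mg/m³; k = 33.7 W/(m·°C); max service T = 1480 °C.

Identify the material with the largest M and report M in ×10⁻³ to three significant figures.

alumina ceramic, M = 13.4×10⁻³

Screen on constraints: k ≥ 0.749 W/(m·K); max service T ≥ 144 °C. Survivors: soda-lime glass, alumina ceramic.
In SI units:
  soda-lime glass: σ_y = 36.40 MPa, ρ = 2530 kg/m³
  alumina ceramic: σ_y = 381.0 MPa, ρ = 3930 kg/m³
  alumina ceramic: M = 13.4×10⁻³
  soda-lime glass: M = 4.34×10⁻³
Alumina ceramic ranks first.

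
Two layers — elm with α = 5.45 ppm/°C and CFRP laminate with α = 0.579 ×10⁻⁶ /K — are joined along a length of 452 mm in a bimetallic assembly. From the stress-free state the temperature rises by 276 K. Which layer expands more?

elm

α(elm) = 5.45×10⁻⁶/K vs α(CFRP laminate) = 0.579×10⁻⁶/K.
Higher α expands more for the same ΔT: elm.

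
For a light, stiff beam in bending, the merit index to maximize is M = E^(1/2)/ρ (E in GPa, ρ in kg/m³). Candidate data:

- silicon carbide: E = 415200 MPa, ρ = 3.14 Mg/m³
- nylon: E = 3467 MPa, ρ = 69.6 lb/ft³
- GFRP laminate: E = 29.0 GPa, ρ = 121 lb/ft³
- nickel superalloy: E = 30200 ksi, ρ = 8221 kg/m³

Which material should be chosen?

Normalizing units and computing the index:
  silicon carbide: E = 415.2 GPa, ρ = 3140 kg/m³
  nylon: E = 3.467 GPa, ρ = 1115 kg/m³
  GFRP laminate: E = 29.00 GPa, ρ = 1938 kg/m³
  nickel superalloy: E = 208.2 GPa, ρ = 8221 kg/m³
  silicon carbide: M = 6.49×10⁻³
  GFRP laminate: M = 2.78×10⁻³
  nickel superalloy: M = 1.76×10⁻³
  nylon: M = 1.67×10⁻³
The maximum is for silicon carbide.

silicon carbide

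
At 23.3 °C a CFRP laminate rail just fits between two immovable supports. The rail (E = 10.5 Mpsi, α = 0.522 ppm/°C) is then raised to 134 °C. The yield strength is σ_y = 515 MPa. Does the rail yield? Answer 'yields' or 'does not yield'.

does not yield

E = 10.5 Mpsi = 72.39 GPa.
ΔT = 110.7 K. Constrained thermal stress σ = E·α·ΔT = 72.39×10³ MPa × 0.522×10⁻⁶ × 110.7 = 4.18 MPa (compressive).
Compare to σ_y = 515 MPa: σ < σ_y, so it does not yield.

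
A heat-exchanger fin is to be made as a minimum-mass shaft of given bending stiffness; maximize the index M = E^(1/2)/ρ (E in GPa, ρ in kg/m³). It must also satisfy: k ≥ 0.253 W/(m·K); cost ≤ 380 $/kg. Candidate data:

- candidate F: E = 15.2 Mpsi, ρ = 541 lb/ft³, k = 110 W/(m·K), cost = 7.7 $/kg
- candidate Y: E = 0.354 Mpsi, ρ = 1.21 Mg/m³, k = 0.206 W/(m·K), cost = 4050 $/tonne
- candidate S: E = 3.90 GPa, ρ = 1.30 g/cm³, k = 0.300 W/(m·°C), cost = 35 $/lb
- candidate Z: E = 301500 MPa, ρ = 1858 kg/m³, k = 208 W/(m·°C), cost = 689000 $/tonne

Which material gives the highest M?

Screen on constraints: k ≥ 0.253 W/(m·K); cost ≤ 380 $/kg. Survivors: candidate F, candidate S.
Putting every candidate on a common basis:
  candidate F: E = 104.8 GPa, ρ = 8666 kg/m³
  candidate S: E = 3.900 GPa, ρ = 1300 kg/m³
  candidate S: M = 1.52×10⁻³
  candidate F: M = 1.18×10⁻³
Candidate S has the largest M.

candidate S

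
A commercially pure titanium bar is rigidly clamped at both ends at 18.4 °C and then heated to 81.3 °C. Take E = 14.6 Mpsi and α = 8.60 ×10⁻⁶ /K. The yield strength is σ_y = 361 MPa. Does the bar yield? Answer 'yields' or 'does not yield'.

does not yield

E = 14.6 Mpsi = 100.7 GPa.
ΔT = 62.90 K. Constrained thermal stress σ = E·α·ΔT = 100.7×10³ MPa × 8.60×10⁻⁶ × 62.90 = 54.5 MPa (compressive).
Compare to σ_y = 361 MPa: σ < σ_y, so it does not yield.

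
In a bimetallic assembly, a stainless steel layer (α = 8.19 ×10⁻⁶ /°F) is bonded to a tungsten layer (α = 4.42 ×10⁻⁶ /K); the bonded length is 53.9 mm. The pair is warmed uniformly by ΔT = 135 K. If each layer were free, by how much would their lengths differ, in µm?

75.1 µm

stainless steel: α = 8.19×10⁻⁶/°F × 9/5 = 14.7×10⁻⁶/K.
Δα = |14.7 − 4.42|×10⁻⁶/K = 10.3×10⁻⁶/K.
ΔL_mismatch = Δα·L·ΔT = 10.3×10⁻⁶ × 53.9 mm × 135.0 K = 75.1 µm.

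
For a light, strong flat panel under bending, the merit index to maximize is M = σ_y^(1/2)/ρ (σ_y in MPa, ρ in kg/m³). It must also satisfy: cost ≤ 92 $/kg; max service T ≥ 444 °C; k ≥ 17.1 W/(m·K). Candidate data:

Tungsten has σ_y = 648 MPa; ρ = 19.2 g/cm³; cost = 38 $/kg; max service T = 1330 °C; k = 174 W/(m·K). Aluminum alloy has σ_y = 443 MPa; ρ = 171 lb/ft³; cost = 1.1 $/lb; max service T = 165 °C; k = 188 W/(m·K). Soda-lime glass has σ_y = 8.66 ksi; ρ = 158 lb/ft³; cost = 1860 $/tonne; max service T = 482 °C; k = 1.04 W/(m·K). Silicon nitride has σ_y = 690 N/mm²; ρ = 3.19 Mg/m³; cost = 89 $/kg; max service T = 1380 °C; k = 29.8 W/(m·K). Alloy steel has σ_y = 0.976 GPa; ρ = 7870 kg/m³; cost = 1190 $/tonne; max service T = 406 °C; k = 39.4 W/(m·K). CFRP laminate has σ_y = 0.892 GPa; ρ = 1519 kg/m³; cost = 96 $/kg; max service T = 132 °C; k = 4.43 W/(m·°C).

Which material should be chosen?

Screen on constraints: cost ≤ 92 $/kg; max service T ≥ 444 °C; k ≥ 17.1 W/(m·K). Survivors: tungsten, silicon nitride.
Putting every candidate on a common basis:
  tungsten: σ_y = 648.0 MPa, ρ = 19200 kg/m³
  silicon nitride: σ_y = 690.0 MPa, ρ = 3190 kg/m³
  silicon nitride: M = 8.23×10⁻³
  tungsten: M = 1.33×10⁻³
Silicon nitride has the largest M.

silicon nitride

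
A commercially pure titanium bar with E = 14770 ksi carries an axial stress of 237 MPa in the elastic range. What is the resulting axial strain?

E = 14770 ksi = 101.8 GPa = 101800 MPa.
ε = σ/E = 237 / 101800 = 2.33×10⁻³.

2.33×10⁻³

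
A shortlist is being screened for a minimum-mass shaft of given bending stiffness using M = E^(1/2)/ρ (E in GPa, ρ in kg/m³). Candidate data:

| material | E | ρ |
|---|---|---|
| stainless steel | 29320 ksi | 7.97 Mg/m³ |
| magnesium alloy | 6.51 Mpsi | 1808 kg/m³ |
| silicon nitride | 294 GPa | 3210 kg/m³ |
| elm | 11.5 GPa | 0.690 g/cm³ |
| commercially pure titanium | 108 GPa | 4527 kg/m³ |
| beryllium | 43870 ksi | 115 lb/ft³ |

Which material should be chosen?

beryllium

Putting every candidate on a common basis:
  stainless steel: E = 202.2 GPa, ρ = 7970 kg/m³
  magnesium alloy: E = 44.88 GPa, ρ = 1808 kg/m³
  silicon nitride: E = 294.0 GPa, ρ = 3210 kg/m³
  elm: E = 11.50 GPa, ρ = 690.0 kg/m³
  commercially pure titanium: E = 108.0 GPa, ρ = 4527 kg/m³
  beryllium: E = 302.5 GPa, ρ = 1842 kg/m³
  beryllium: M = 9.44×10⁻³
  silicon nitride: M = 5.34×10⁻³
  elm: M = 4.91×10⁻³
  magnesium alloy: M = 3.71×10⁻³
  commercially pure titanium: M = 2.30×10⁻³
  stainless steel: M = 1.78×10⁻³
Beryllium ranks first.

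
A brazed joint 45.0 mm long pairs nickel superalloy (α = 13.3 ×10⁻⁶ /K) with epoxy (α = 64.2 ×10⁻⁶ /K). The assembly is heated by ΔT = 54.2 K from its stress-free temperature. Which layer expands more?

α(nickel superalloy) = 13.3×10⁻⁶/K vs α(epoxy) = 64.2×10⁻⁶/K.
Higher α expands more for the same ΔT: epoxy.

epoxy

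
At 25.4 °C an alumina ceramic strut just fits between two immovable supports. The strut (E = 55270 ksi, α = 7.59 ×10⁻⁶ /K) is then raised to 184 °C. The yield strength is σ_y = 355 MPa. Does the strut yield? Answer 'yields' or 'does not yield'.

yields

E = 55270 ksi = 381.1 GPa.
ΔT = 158.6 K. Constrained thermal stress σ = E·α·ΔT = 381.1×10³ MPa × 7.59×10⁻⁶ × 158.6 = 459 MPa (compressive).
Compare to σ_y = 355 MPa: σ ≥ σ_y, so it yields.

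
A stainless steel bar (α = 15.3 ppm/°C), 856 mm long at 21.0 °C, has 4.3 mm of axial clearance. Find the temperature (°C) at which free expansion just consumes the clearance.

α·L₀·ΔT = 4.3 mm ⇒ ΔT = 4.3 / (15.3×10⁻⁶ × 856.0) = 328.3 K.
T = 21.0 + 328.3 = 349.3 °C.

349 °C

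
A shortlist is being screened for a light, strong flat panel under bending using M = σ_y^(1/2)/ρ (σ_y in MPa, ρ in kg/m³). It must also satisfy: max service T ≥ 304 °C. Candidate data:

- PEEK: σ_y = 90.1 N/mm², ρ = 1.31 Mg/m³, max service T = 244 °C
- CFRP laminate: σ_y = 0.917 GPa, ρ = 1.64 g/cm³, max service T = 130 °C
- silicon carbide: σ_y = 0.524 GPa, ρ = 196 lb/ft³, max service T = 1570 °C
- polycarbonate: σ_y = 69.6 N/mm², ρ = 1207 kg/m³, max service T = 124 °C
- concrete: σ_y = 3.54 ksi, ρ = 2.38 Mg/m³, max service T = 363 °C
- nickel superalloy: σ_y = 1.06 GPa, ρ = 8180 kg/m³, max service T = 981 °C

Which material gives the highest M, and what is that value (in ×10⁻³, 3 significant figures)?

Screen on constraints: max service T ≥ 304 °C. Survivors: silicon carbide, concrete, nickel superalloy.
After converting to SI:
  silicon carbide: σ_y = 524.0 MPa, ρ = 3140 kg/m³
  concrete: σ_y = 24.41 MPa, ρ = 2380 kg/m³
  nickel superalloy: σ_y = 1060 MPa, ρ = 8180 kg/m³
  silicon carbide: M = 7.29×10⁻³
  nickel superalloy: M = 3.98×10⁻³
  concrete: M = 2.08×10⁻³
The maximum is for silicon carbide.

silicon carbide, M = 7.29×10⁻³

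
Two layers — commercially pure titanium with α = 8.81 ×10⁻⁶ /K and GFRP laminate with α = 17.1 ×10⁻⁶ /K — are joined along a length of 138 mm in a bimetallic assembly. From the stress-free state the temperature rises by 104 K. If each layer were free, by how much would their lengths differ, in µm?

119 µm

Δα = |8.81 − 17.1|×10⁻⁶/K = 8.29×10⁻⁶/K.
ΔL_mismatch = Δα·L·ΔT = 8.29×10⁻⁶ × 138.0 mm × 104.0 K = 119 µm.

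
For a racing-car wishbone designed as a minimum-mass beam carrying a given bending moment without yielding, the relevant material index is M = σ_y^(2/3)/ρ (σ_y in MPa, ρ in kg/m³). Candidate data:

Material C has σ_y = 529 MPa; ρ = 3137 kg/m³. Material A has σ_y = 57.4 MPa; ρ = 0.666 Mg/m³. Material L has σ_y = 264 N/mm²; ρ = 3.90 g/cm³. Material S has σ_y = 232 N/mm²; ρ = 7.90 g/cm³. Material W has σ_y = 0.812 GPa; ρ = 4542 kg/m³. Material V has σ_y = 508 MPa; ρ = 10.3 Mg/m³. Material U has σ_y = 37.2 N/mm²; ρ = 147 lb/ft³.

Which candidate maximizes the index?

material A

Convert each candidate to consistent units, then evaluate M:
  material C: σ_y = 529.0 MPa, ρ = 3137 kg/m³
  material A: σ_y = 57.40 MPa, ρ = 666.0 kg/m³
  material L: σ_y = 264.0 MPa, ρ = 3900 kg/m³
  material S: σ_y = 232.0 MPa, ρ = 7900 kg/m³
  material W: σ_y = 812.0 MPa, ρ = 4542 kg/m³
  material V: σ_y = 508.0 MPa, ρ = 10300 kg/m³
  material U: σ_y = 37.20 MPa, ρ = 2355 kg/m³
  material A: M = 22.3×10⁻³
  material C: M = 20.9×10⁻³
  material W: M = 19.2×10⁻³
  material L: M = 10.6×10⁻³
  material V: M = 6.18×10⁻³
  material S: M = 4.78×10⁻³
  material U: M = 4.73×10⁻³
Highest index: material A.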